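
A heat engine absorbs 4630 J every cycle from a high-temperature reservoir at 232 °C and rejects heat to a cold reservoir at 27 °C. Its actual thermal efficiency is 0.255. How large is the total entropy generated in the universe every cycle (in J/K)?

ΔS_univ ≈ 2.33 J/K

T_H = 232 °C → 232 + 273.15 = 505.15 K.
T_C = 27 °C → 27 + 273.15 = 300.15 K.
W = η·Q_H = 0.255 × 4630 = 1181 J, so Q_C = Q_H − W = 3449 J.
The hot reservoir loses entropy Q_H/T_H = 4630/505.15 = 9.166 J/K; the cold reservoir gains Q_C/T_C = 3449/300.15 = 11.49 J/K.
ΔS_univ = −Q_H/T_H + Q_C/T_C = 2.33 J/K (> 0, since η = 0.255 < η_Carnot = 0.406).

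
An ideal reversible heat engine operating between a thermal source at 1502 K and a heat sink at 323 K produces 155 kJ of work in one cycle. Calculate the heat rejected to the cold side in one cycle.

η_rev = 1 − T_C/T_H = 1 − 323.00/1502.00 = 0.7850.
Since Q_C/Q_H = T_C/T_H and Q_H = W/η, Q_C = W·T_C/(T_H − T_C) = 155 × 323.00/1179.00 = 42.46 kJ.

Q_C ≈ 42.46 kJ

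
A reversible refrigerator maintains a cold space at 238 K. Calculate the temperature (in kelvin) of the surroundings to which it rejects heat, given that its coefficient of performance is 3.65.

COP_R = T_C/(T_H − T_C) ⇒ T_H = T_C·(1 + 1/COP_R) = 238.00 × (1 + 1/3.65) = 303.2 K.

T_H ≈ 303.2 K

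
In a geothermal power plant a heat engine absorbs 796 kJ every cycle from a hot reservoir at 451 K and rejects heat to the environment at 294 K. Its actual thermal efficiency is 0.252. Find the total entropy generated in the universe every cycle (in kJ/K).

ΔS_univ ≈ 0.2602 kJ/K

W = η·Q_H = 0.252 × 796 = 200.6 kJ, so Q_C = Q_H − W = 595.4 kJ.
Entropy balance on the reservoirs: −Q_H/T_H = -1.765 kJ/K, +Q_C/T_C = 2.025 kJ/K.
ΔS_univ = −Q_H/T_H + Q_C/T_C = 0.2602 kJ/K (> 0, since η = 0.252 < η_Carnot = 0.348).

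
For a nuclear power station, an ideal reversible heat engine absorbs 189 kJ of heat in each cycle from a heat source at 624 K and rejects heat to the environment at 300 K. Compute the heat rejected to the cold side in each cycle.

Since the cycle is reversible, η = 1 − T_C/T_H = 1 − 300.00/624.00 = 0.5192.
For a reversible cycle Q_C/Q_H = T_C/T_H, so Q_C = 189 × 300.00/624.00 = 90.9 kJ.

Q_C ≈ 90.9 kJ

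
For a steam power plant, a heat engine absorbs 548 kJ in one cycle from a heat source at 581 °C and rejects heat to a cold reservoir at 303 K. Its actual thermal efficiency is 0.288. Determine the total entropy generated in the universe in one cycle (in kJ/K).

ΔS_univ ≈ 0.646 kJ/K

T_H = 581 °C → 581 + 273.15 = 854.15 K.
W = η·Q_H = 0.288 × 548 = 157.8 kJ, so Q_C = Q_H − W = 390.2 kJ.
Reservoir entropy changes: ΔS_H = −Q_H/T_H = −548/854.15 = -0.6416 kJ/K and ΔS_C = +Q_C/T_C = 390.2/303.00 = 1.288 kJ/K.
ΔS_univ = −Q_H/T_H + Q_C/T_C = 0.646 kJ/K (> 0, since η = 0.288 < η_Carnot = 0.645).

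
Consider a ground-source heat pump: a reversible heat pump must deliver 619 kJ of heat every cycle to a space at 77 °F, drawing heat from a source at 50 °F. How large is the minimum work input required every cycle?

W_in ≈ 31.1 kJ

T_H = 77 °F → (77 − 32) × 5/9 = 25.00 °C = 298.15 K.
T_C = 50 °F → (50 − 32) × 5/9 = 10.00 °C = 283.15 K.
For a reversible heat pump, COP_HP = T_H/(T_H − T_C) = 298.15/15.00 = 19.8767.
W = Q_H/COP_HP = 619/19.8767 = 31.1 kJ.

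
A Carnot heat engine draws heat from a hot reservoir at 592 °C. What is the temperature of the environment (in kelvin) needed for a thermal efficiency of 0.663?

T_C ≈ 292 K

T_H = 592 °C → 592 + 273.15 = 865.15 K.
From η = 1 − T_C/T_H, T_C = T_H·(1 − η) = 865.15 × (1 − 0.663) = 292 K.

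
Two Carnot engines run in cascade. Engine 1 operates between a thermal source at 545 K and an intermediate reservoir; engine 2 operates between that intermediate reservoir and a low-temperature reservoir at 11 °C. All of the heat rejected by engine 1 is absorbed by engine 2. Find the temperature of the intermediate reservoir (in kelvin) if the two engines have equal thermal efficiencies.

T_m ≈ 394 K

T_C = 11 °C → 11 + 273.15 = 284.15 K.
Equal efficiencies require 1 − T_m/T_H = 1 − T_C/T_m, i.e. T_m/T_H = T_C/T_m, so T_m = √(T_H·T_C) = √(545.00 × 284.15) = 394 K.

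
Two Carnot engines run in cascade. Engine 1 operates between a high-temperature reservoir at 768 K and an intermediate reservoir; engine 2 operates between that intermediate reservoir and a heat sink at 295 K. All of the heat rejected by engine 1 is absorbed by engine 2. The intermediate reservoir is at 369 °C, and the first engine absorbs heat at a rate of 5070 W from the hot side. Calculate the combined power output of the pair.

Two reversible stages in series are equivalent to a single Carnot engine between T_H and T_C, so η_total = 1 − T_C/T_H = 1 − 295.00/768.00 = 0.6159.
W_total = η_total · Q_H = 0.6159 × 5070 = 3123 W.

Ẇ_total ≈ 3123 W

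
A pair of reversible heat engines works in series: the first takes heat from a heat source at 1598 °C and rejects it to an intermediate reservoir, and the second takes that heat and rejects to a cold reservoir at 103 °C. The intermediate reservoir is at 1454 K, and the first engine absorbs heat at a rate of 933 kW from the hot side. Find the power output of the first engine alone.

Ẇ₁ ≈ 208 kW

T_H = 1598 °C → 1598 + 273.15 = 1871.15 K.
T_C = 103 °C → 103 + 273.15 = 376.15 K.
First-stage efficiency η₁ = 1 − T_m/T_H = 1 − 1454.00/1871.15 = 0.2229.
W₁ = η₁·Q_H = 0.2229 × 933 = 208 kW.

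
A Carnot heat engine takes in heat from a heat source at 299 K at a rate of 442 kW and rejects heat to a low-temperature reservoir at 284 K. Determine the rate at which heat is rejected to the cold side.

Q̇_C ≈ 420 kW

Since the cycle is reversible, η = 1 − T_C/T_H = 1 − 284.00/299.00 = 0.0502.
For a reversible cycle Q_C/Q_H = T_C/T_H, so Q_C = 442 × 284.00/299.00 = 420 kW.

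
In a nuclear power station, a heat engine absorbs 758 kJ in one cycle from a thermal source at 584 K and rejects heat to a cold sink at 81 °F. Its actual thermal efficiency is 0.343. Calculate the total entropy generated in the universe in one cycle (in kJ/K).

ΔS_univ ≈ 0.360 kJ/K

T_C = 81 °F → (81 − 32) × 5/9 = 27.22 °C = 300.37 K.
W = η·Q_H = 0.343 × 758 = 260.0 kJ, so Q_C = Q_H − W = 498.0 kJ.
Entropy balance on the reservoirs: −Q_H/T_H = -1.298 kJ/K, +Q_C/T_C = 1.658 kJ/K.
ΔS_univ = −Q_H/T_H + Q_C/T_C = 0.360 kJ/K (> 0, since η = 0.343 < η_Carnot = 0.486).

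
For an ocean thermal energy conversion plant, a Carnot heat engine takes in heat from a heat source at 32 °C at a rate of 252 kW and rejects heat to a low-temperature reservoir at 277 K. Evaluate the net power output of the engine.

T_H = 32 °C → 32 + 273.15 = 305.15 K.
Carnot efficiency: η = 1 − T_C/T_H = 1 − 277.00/305.15 = 0.0922.
W = η·Q_H = 0.0922 × 252 = 23.2 kW.

Ẇ ≈ 23.2 kW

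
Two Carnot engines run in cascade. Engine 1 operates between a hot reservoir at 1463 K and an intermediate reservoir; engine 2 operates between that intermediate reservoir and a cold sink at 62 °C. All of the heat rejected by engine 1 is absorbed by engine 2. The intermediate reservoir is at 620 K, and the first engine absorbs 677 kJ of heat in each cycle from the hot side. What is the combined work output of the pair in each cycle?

W_total ≈ 522 kJ

T_C = 62 °C → 62 + 273.15 = 335.15 K.
Two reversible stages in series are equivalent to a single Carnot engine between T_H and T_C, so η_total = 1 − T_C/T_H = 1 − 335.15/1463.00 = 0.7709.
W_total = η_total · Q_H = 0.7709 × 677 = 522 kJ.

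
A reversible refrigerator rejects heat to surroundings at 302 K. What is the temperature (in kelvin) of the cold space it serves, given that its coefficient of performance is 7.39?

T_C ≈ 266 K

COP_R = T_C/(T_H − T_C) ⇒ T_C = T_H·COP_R/(1 + COP_R) = 302.00 × 7.39/(1 + 7.39) = 266 K.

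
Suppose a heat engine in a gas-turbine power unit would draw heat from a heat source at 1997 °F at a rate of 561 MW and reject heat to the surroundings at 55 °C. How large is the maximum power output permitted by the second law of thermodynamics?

Ẇ_max ≈ 426 MW

T_H = 1997 °F → (1997 − 32) × 5/9 = 1091.67 °C = 1364.82 K.
T_C = 55 °C → 55 + 273.15 = 328.15 K.
No engine can exceed the Carnot limit: η_max = 1 − T_C/T_H = 1 − 328.15/1364.82 = 0.7596.
W_max = η_max · Q_H = 0.7596 × 561 = 426 MW.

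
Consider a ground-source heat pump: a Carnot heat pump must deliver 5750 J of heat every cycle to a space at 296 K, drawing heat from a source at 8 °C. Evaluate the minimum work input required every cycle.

W_in ≈ 288 J

T_C = 8 °C → 8 + 273.15 = 281.15 K.
The Carnot heat-pump COP is COP_HP = T_H/(T_H − T_C) = 296.00/14.85 = 19.9327.
W = Q_H/COP_HP = 5750/19.9327 = 288 J.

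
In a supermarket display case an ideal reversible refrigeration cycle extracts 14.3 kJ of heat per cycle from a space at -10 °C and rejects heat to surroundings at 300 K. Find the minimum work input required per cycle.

W_in ≈ 2.00 kJ

T_C = -10 °C → -10 + 273.15 = 263.15 K.
Carnot COP: COP_R = T_C/(T_H − T_C) = 263.15/36.85 = 7.1411.
W = Q_C/COP_R = 14.3/7.1411 = 2.00 kJ.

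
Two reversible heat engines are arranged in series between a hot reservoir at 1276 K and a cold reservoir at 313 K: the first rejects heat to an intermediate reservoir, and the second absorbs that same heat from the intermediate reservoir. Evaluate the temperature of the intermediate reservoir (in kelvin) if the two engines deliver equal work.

T_m ≈ 794 K

For reversible stages Q_m = Q_H·(T_m/T_H). Setting W₁ = Q_H(1 − T_m/T_H) equal to W₂ = Q_m(1 − T_C/T_m) = Q_H·(T_m − T_C)/T_H gives T_H − T_m = T_m − T_C, so T_m = (T_H + T_C)/2 = (1276.00 + 313.00)/2 = 794 K.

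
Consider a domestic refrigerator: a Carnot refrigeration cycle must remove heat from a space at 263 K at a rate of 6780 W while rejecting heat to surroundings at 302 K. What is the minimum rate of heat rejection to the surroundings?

For a reversible cycle Q_H/Q_C = T_H/T_C, so Q_H = Q_C·T_H/T_C = 6780 × 302.00/263.00 = 7790 W.

Q̇_H ≈ 7790 W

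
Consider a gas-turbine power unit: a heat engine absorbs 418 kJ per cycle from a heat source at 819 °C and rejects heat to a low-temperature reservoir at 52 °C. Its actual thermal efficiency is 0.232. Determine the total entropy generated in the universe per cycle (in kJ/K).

ΔS_univ ≈ 0.605 kJ/K

T_H = 819 °C → 819 + 273.15 = 1092.15 K.
T_C = 52 °C → 52 + 273.15 = 325.15 K.
W = η·Q_H = 0.232 × 418 = 96.98 kJ, so Q_C = Q_H − W = 321.0 kJ.
The hot reservoir loses entropy Q_H/T_H = 418/1092.15 = 0.3827 kJ/K; the cold reservoir gains Q_C/T_C = 321.0/325.15 = 0.9873 kJ/K.
ΔS_univ = −Q_H/T_H + Q_C/T_C = 0.605 kJ/K (> 0, since η = 0.232 < η_Carnot = 0.702).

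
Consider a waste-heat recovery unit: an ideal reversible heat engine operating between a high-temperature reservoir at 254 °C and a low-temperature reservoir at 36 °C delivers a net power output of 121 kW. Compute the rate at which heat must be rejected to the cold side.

Q̇_C ≈ 172 kW

T_H = 254 °C → 254 + 273.15 = 527.15 K.
T_C = 36 °C → 36 + 273.15 = 309.15 K.
η_rev = 1 − T_C/T_H = 1 − 309.15/527.15 = 0.4135.
Since Q_C/Q_H = T_C/T_H and Q_H = W/η, Q_C = W·T_C/(T_H − T_C) = 121 × 309.15/218.00 = 172 kW.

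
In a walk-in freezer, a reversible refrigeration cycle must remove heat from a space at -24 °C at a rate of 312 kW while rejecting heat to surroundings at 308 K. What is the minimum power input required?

Ẇ_in ≈ 73.70 kW

T_C = -24 °C → -24 + 273.15 = 249.15 K.
Carnot COP: COP_R = T_C/(T_H − T_C) = 249.15/58.85 = 4.2336.
W = Q_C/COP_R = 312/4.2336 = 73.70 kW.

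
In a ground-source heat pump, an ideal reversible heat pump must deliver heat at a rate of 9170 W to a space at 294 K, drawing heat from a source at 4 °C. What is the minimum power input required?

Ẇ_in ≈ 525.6 W

T_C = 4 °C → 4 + 273.15 = 277.15 K.
COP_HP = T_H/(T_H − T_C) = 294.00/16.85 = 17.4481.
W = Q_H/COP_HP = 9170/17.4481 = 525.6 W.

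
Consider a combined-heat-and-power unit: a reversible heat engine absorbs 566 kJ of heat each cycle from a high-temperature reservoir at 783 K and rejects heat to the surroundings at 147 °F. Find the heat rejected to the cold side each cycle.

Q_C ≈ 243.6 kJ

T_C = 147 °F → (147 − 32) × 5/9 = 63.89 °C = 337.04 K.
The Carnot efficiency is η = 1 − T_C/T_H = 1 − 337.04/783.00 = 0.5696.
For a reversible cycle Q_C/Q_H = T_C/T_H, so Q_C = 566 × 337.04/783.00 = 243.6 kJ.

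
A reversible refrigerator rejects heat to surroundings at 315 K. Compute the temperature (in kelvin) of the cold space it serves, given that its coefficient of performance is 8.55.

T_C ≈ 282.0 K

COP_R = T_C/(T_H − T_C) ⇒ T_C = T_H·COP_R/(1 + COP_R) = 315.00 × 8.55/(1 + 8.55) = 282.0 K.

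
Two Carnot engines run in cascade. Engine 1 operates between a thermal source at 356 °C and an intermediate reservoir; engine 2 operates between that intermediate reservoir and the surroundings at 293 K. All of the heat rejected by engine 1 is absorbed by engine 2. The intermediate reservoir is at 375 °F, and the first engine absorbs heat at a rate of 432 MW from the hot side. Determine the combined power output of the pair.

T_H = 356 °C → 356 + 273.15 = 629.15 K.
Two reversible stages in series are equivalent to a single Carnot engine between T_H and T_C, so η_total = 1 − T_C/T_H = 1 − 293.00/629.15 = 0.5343.
W_total = η_total · Q_H = 0.5343 × 432 = 230.8 MW.

Ẇ_total ≈ 230.8 MW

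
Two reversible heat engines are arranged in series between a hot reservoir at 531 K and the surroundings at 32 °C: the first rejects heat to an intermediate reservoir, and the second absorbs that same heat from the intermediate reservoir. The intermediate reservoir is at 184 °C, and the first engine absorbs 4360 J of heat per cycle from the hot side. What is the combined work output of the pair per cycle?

T_C = 32 °C → 32 + 273.15 = 305.15 K.
Two reversible stages in series are equivalent to a single Carnot engine between T_H and T_C, so η_total = 1 − T_C/T_H = 1 − 305.15/531.00 = 0.4253.
W_total = η_total · Q_H = 0.4253 × 4360 = 1854 J.

W_total ≈ 1854 J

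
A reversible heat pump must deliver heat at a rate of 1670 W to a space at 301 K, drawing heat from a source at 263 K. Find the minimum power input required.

COP_HP = T_H/(T_H − T_C) = 301.00/38.00 = 7.9211.
W = Q_H/COP_HP = 1670/7.9211 = 211 W.

Ẇ_in ≈ 211 W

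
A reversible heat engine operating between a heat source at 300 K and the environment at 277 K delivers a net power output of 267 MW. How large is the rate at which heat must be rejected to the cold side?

Q̇_C ≈ 3220 MW

Since the cycle is reversible, η = 1 − T_C/T_H = 1 − 277.00/300.00 = 0.0767.
Since Q_C/Q_H = T_C/T_H and Q_H = W/η, Q_C = W·T_C/(T_H − T_C) = 267 × 277.00/23.00 = 3220 MW.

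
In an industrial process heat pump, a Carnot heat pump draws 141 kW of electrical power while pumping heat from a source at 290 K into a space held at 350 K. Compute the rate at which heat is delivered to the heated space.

Q̇_H ≈ 822 kW

Reversible heating COP: COP_HP = T_H/(T_H − T_C) = 350.00/60.00 = 5.8333.
Q_H = COP_HP · W = 5.8333 × 141 = 822 kW.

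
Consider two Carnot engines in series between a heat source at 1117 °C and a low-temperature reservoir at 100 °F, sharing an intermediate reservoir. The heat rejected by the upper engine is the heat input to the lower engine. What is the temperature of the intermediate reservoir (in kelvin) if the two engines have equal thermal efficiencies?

T_H = 1117 °C → 1117 + 273.15 = 1390.15 K.
T_C = 100 °F → (100 − 32) × 5/9 = 37.78 °C = 310.93 K.
Equal efficiencies require 1 − T_m/T_H = 1 − T_C/T_m, i.e. T_m/T_H = T_C/T_m, so T_m = √(T_H·T_C) = √(1390.15 × 310.93) = 657.4 K.

T_m ≈ 657.4 K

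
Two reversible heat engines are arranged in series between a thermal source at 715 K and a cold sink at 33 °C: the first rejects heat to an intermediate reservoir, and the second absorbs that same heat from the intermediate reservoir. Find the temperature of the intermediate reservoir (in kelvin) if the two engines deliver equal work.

T_C = 33 °C → 33 + 273.15 = 306.15 K.
For reversible stages Q_m = Q_H·(T_m/T_H). Setting W₁ = Q_H(1 − T_m/T_H) equal to W₂ = Q_m(1 − T_C/T_m) = Q_H·(T_m − T_C)/T_H gives T_H − T_m = T_m − T_C, so T_m = (T_H + T_C)/2 = (715.00 + 306.15)/2 = 511 K.

T_m ≈ 511 K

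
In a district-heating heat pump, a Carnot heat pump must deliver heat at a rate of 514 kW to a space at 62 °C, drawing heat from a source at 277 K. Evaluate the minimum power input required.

Ẇ_in ≈ 89.2 kW

T_H = 62 °C → 62 + 273.15 = 335.15 K.
COP_HP = T_H/(T_H − T_C) = 335.15/58.15 = 5.7635.
W = Q_H/COP_HP = 514/5.7635 = 89.2 kW.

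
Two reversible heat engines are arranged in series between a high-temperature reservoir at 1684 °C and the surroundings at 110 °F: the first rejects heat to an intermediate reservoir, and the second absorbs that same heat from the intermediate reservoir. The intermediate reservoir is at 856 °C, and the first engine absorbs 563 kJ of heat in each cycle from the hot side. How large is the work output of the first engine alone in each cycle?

W₁ ≈ 238 kJ

T_H = 1684 °C → 1684 + 273.15 = 1957.15 K.
T_C = 110 °F → (110 − 32) × 5/9 = 43.33 °C = 316.48 K.
T_m = 856 °C → 856 + 273.15 = 1129.15 K.
First-stage efficiency η₁ = 1 − T_m/T_H = 1 − 1129.15/1957.15 = 0.4231.
W₁ = η₁·Q_H = 0.4231 × 563 = 238 kJ.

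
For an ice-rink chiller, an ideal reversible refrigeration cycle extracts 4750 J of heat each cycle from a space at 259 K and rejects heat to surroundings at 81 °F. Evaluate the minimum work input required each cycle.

W_in ≈ 759 J

T_H = 81 °F → (81 − 32) × 5/9 = 27.22 °C = 300.37 K.
For a reversible refrigerator, COP_R = T_C/(T_H − T_C) = 259.00/41.37 = 6.2602.
W = Q_C/COP_R = 4750/6.2602 = 759 J.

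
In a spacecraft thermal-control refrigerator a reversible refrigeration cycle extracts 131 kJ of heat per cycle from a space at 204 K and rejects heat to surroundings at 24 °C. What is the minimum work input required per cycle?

W_in ≈ 59.8 kJ

T_H = 24 °C → 24 + 273.15 = 297.15 K.
Carnot COP: COP_R = T_C/(T_H − T_C) = 204.00/93.15 = 2.1900.
W = Q_C/COP_R = 131/2.1900 = 59.8 kJ.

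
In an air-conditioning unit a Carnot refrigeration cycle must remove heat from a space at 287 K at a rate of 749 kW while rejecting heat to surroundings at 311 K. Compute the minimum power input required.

Ẇ_in ≈ 62.6 kW

COP_R = T_C/(T_H − T_C) = 287.00/24.00 = 11.9583.
W = Q_C/COP_R = 749/11.9583 = 62.6 kW.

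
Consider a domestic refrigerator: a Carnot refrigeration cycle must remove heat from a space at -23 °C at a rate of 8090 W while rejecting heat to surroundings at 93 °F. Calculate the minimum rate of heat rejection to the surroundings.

T_H = 93 °F → (93 − 32) × 5/9 = 33.89 °C = 307.04 K.
T_C = -23 °C → -23 + 273.15 = 250.15 K.
For a reversible cycle Q_H/Q_C = T_H/T_C, so Q_H = Q_C·T_H/T_C = 8090 × 307.04/250.15 = 9930 W.

Q̇_H ≈ 9930 W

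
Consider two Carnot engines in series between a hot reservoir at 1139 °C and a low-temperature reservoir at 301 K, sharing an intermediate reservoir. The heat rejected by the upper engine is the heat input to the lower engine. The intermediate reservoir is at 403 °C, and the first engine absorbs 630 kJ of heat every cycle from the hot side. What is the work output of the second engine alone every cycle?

W₂ ≈ 167 kJ

T_H = 1139 °C → 1139 + 273.15 = 1412.15 K.
T_m = 403 °C → 403 + 273.15 = 676.15 K.
Heat entering the second stage: Q_m = Q_H·(T_m/T_H) = 630 × 676.15/1412.15 = 302 kJ.
Second-stage efficiency η₂ = 1 − T_C/T_m = 1 − 301.00/676.15 = 0.5548, so W₂ = η₂·Q_m = 167 kJ.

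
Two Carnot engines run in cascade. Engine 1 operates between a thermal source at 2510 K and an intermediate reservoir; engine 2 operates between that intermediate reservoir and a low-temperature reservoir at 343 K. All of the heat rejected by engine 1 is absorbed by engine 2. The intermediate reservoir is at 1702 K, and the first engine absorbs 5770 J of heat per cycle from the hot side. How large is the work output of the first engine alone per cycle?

W₁ ≈ 1860 J

First-stage efficiency η₁ = 1 − T_m/T_H = 1 − 1702.00/2510.00 = 0.3219.
W₁ = η₁·Q_H = 0.3219 × 5770 = 1860 J.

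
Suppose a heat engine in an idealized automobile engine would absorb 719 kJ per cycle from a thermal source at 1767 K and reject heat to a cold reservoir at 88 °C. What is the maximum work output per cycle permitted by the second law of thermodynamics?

T_C = 88 °C → 88 + 273.15 = 361.15 K.
The upper bound on efficiency is η_max = 1 − T_C/T_H = 1 − 361.15/1767.00 = 0.7956.
W_max = η_max · Q_H = 0.7956 × 719 = 572 kJ.

W_max ≈ 572 kJ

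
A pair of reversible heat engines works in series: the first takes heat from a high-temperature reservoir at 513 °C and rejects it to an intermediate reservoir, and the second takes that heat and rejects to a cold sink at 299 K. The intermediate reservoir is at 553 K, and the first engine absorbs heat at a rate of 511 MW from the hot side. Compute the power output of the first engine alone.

T_H = 513 °C → 513 + 273.15 = 786.15 K.
First-stage efficiency η₁ = 1 − T_m/T_H = 1 − 553.00/786.15 = 0.2966.
W₁ = η₁·Q_H = 0.2966 × 511 = 151.5 MW.

Ẇ₁ ≈ 151.5 MW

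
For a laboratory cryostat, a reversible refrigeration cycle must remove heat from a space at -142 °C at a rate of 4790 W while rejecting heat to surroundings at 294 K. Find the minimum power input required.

Ẇ_in ≈ 5950 W

T_C = -142 °C → -142 + 273.15 = 131.15 K.
The reversible coefficient of performance is COP_R = T_C/(T_H − T_C) = 131.15/162.85 = 0.8053.
W = Q_C/COP_R = 4790/0.8053 = 5950 W.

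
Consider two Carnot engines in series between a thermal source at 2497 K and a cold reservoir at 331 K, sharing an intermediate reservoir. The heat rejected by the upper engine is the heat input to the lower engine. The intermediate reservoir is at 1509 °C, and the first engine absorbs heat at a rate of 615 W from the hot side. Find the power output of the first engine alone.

T_m = 1509 °C → 1509 + 273.15 = 1782.15 K.
First-stage efficiency η₁ = 1 − T_m/T_H = 1 − 1782.15/2497.00 = 0.2863.
W₁ = η₁·Q_H = 0.2863 × 615 = 176 W.

Ẇ₁ ≈ 176 W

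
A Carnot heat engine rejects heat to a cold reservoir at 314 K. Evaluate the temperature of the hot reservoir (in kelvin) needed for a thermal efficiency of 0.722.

T_H ≈ 1130 K

From η = 1 − T_C/T_H, solving for T_H gives T_H = T_C/(1 − η) = 314.00/(1 − 0.722) = 1130 K.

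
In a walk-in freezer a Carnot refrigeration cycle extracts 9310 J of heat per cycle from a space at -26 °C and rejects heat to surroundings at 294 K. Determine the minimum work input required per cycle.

W_in ≈ 1765 J

T_C = -26 °C → -26 + 273.15 = 247.15 K.
The reversible coefficient of performance is COP_R = T_C/(T_H − T_C) = 247.15/46.85 = 5.2753.
W = Q_C/COP_R = 9310/5.2753 = 1765 J.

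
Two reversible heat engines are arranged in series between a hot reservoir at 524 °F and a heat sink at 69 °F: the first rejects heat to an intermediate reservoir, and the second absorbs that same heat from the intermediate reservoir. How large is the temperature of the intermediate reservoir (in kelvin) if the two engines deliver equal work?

T_m ≈ 420 K

T_H = 524 °F → (524 − 32) × 5/9 = 273.33 °C = 546.48 K.
T_C = 69 °F → (69 − 32) × 5/9 = 20.56 °C = 293.71 K.
For reversible stages Q_m = Q_H·(T_m/T_H). Setting W₁ = Q_H(1 − T_m/T_H) equal to W₂ = Q_m(1 − T_C/T_m) = Q_H·(T_m − T_C)/T_H gives T_H − T_m = T_m − T_C, so T_m = (T_H + T_C)/2 = (546.48 + 293.71)/2 = 420 K.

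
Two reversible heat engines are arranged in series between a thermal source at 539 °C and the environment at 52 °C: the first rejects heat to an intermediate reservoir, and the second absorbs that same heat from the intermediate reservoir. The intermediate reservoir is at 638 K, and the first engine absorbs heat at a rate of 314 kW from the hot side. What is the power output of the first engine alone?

T_H = 539 °C → 539 + 273.15 = 812.15 K.
T_C = 52 °C → 52 + 273.15 = 325.15 K.
First-stage efficiency η₁ = 1 − T_m/T_H = 1 − 638.00/812.15 = 0.2144.
W₁ = η₁·Q_H = 0.2144 × 314 = 67.3 kW.

Ẇ₁ ≈ 67.3 kW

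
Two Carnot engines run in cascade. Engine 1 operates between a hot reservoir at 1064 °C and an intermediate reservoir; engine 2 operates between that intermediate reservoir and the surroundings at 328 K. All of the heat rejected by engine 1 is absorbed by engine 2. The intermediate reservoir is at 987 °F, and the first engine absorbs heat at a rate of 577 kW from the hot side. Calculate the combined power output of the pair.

Ẇ_total ≈ 435 kW

T_H = 1064 °C → 1064 + 273.15 = 1337.15 K.
Two reversible stages in series are equivalent to a single Carnot engine between T_H and T_C, so η_total = 1 − T_C/T_H = 1 − 328.00/1337.15 = 0.7547.
W_total = η_total · Q_H = 0.7547 × 577 = 435 kW.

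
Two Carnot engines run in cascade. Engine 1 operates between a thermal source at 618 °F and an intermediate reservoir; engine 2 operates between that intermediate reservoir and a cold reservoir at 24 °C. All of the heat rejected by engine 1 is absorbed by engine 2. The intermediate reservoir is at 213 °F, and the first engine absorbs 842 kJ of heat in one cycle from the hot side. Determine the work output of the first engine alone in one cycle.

T_H = 618 °F → (618 − 32) × 5/9 = 325.56 °C = 598.71 K.
T_C = 24 °C → 24 + 273.15 = 297.15 K.
T_m = 213 °F → (213 − 32) × 5/9 = 100.56 °C = 373.71 K.
First-stage efficiency η₁ = 1 − T_m/T_H = 1 − 373.71/598.71 = 0.3758.
W₁ = η₁·Q_H = 0.3758 × 842 = 316 kJ.

W₁ ≈ 316 kJ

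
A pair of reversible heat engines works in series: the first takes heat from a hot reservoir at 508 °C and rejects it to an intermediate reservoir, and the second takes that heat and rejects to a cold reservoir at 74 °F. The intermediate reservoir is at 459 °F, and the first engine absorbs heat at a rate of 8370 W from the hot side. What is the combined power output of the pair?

Ẇ_total ≈ 5190 W

T_H = 508 °C → 508 + 273.15 = 781.15 K.
T_C = 74 °F → (74 − 32) × 5/9 = 23.33 °C = 296.48 K.
Two reversible stages in series are equivalent to a single Carnot engine between T_H and T_C, so η_total = 1 − T_C/T_H = 1 − 296.48/781.15 = 0.6205.
W_total = η_total · Q_H = 0.6205 × 8370 = 5190 W.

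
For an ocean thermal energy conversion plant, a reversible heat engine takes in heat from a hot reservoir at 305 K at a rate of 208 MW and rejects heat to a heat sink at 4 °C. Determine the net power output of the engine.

T_C = 4 °C → 4 + 273.15 = 277.15 K.
For a reversible engine, η = 1 − T_C/T_H = 1 − 277.15/305.00 = 0.0913.
W = η·Q_H = 0.0913 × 208 = 18.99 MW.

Ẇ ≈ 18.99 MW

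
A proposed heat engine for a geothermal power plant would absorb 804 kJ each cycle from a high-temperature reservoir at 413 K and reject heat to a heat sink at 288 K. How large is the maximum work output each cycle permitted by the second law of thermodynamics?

By the Carnot theorem, η_max = 1 − T_C/T_H = 1 − 288.00/413.00 = 0.3027.
W_max = η_max · Q_H = 0.3027 × 804 = 243 kJ.

W_max ≈ 243 kJ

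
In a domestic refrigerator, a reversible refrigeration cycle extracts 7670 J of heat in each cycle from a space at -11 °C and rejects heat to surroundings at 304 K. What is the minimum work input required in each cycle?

T_C = -11 °C → -11 + 273.15 = 262.15 K.
The reversible coefficient of performance is COP_R = T_C/(T_H − T_C) = 262.15/41.85 = 6.2640.
W = Q_C/COP_R = 7670/6.2640 = 1220 J.

W_in ≈ 1220 J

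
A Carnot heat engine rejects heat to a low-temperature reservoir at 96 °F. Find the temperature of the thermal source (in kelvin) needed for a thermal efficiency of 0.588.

T_C = 96 °F → (96 − 32) × 5/9 = 35.56 °C = 308.71 K.
From η = 1 − T_C/T_H, solving for T_H gives T_H = T_C/(1 − η) = 308.71/(1 − 0.588) = 749 K.

T_H ≈ 749 K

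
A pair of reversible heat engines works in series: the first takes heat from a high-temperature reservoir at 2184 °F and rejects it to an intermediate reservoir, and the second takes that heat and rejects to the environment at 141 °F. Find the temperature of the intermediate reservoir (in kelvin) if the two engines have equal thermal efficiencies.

T_H = 2184 °F → (2184 − 32) × 5/9 = 1195.56 °C = 1468.71 K.
T_C = 141 °F → (141 − 32) × 5/9 = 60.56 °C = 333.71 K.
Equal efficiencies require 1 − T_m/T_H = 1 − T_C/T_m, i.e. T_m/T_H = T_C/T_m, so T_m = √(T_H·T_C) = √(1468.71 × 333.71) = 700 K.

T_m ≈ 700 K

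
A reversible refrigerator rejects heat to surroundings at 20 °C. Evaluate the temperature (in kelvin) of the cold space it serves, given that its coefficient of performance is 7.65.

T_C ≈ 259 K

T_H = 20 °C → 20 + 273.15 = 293.15 K.
COP_R = T_C/(T_H − T_C) ⇒ T_C = T_H·COP_R/(1 + COP_R) = 293.15 × 7.65/(1 + 7.65) = 259 K.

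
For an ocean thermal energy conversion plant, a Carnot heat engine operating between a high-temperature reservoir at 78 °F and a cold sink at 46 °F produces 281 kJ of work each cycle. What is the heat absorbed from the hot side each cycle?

T_H = 78 °F → (78 − 32) × 5/9 = 25.56 °C = 298.71 K.
T_C = 46 °F → (46 − 32) × 5/9 = 7.78 °C = 280.93 K.
Since the cycle is reversible, η = 1 − T_C/T_H = 1 − 280.93/298.71 = 0.0595.
Q_H = W/η = 281/0.0595 = 4720 kJ.

Q_H ≈ 4720 kJ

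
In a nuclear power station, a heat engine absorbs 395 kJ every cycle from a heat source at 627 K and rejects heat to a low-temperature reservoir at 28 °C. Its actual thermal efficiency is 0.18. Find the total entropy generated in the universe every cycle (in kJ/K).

T_C = 28 °C → 28 + 273.15 = 301.15 K.
W = η·Q_H = 0.18 × 395 = 71.10 kJ, so Q_C = Q_H − W = 323.9 kJ.
Reservoir entropy changes: ΔS_H = −Q_H/T_H = −395/627.00 = -0.6300 kJ/K and ΔS_C = +Q_C/T_C = 323.9/301.15 = 1.076 kJ/K.
ΔS_univ = −Q_H/T_H + Q_C/T_C = 0.446 kJ/K (> 0, since η = 0.18 < η_Carnot = 0.520).

ΔS_univ ≈ 0.446 kJ/K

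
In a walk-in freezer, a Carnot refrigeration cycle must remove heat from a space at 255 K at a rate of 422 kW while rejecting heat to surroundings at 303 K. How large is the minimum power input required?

For a reversible refrigerator, COP_R = T_C/(T_H − T_C) = 255.00/48.00 = 5.3125.
W = Q_C/COP_R = 422/5.3125 = 79.4 kW.

Ẇ_in ≈ 79.4 kW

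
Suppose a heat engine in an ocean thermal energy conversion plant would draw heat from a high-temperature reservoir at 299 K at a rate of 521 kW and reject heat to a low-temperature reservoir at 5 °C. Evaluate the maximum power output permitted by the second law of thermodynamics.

T_C = 5 °C → 5 + 273.15 = 278.15 K.
The upper bound on efficiency is η_max = 1 − T_C/T_H = 1 − 278.15/299.00 = 0.0697.
W_max = η_max · Q_H = 0.0697 × 521 = 36.3 kW.

Ẇ_max ≈ 36.3 kW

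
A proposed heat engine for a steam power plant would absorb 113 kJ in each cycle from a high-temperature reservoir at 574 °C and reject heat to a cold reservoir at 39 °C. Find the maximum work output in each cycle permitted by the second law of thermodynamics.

T_H = 574 °C → 574 + 273.15 = 847.15 K.
T_C = 39 °C → 39 + 273.15 = 312.15 K.
No engine can exceed the Carnot limit: η_max = 1 − T_C/T_H = 1 − 312.15/847.15 = 0.6315.
W_max = η_max · Q_H = 0.6315 × 113 = 71.36 kJ.

W_max ≈ 71.36 kJ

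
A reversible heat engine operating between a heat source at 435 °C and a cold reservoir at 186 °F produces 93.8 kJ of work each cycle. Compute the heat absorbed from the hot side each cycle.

Q_H ≈ 190.1 kJ

T_H = 435 °C → 435 + 273.15 = 708.15 K.
T_C = 186 °F → (186 − 32) × 5/9 = 85.56 °C = 358.71 K.
η_rev = 1 − T_C/T_H = 1 − 358.71/708.15 = 0.4935.
Q_H = W/η = 93.8/0.4935 = 190.1 kJ.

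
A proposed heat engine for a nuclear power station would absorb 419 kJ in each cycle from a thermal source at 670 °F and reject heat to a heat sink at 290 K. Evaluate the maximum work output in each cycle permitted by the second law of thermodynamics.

T_H = 670 °F → (670 − 32) × 5/9 = 354.44 °C = 627.59 K.
The upper bound on efficiency is η_max = 1 − T_C/T_H = 1 − 290.00/627.59 = 0.5379.
W_max = η_max · Q_H = 0.5379 × 419 = 225 kJ.

W_max ≈ 225 kJ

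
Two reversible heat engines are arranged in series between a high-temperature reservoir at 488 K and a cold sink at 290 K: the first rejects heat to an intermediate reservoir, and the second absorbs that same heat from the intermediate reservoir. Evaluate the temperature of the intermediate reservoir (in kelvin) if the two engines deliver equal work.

For reversible stages Q_m = Q_H·(T_m/T_H). Setting W₁ = Q_H(1 − T_m/T_H) equal to W₂ = Q_m(1 − T_C/T_m) = Q_H·(T_m − T_C)/T_H gives T_H − T_m = T_m − T_C, so T_m = (T_H + T_C)/2 = (488.00 + 290.00)/2 = 389 K.

T_m ≈ 389 K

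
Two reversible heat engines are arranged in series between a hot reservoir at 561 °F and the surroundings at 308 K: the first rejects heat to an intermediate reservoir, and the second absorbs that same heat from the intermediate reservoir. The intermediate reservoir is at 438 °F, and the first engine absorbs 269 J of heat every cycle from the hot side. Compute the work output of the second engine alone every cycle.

T_H = 561 °F → (561 − 32) × 5/9 = 293.89 °C = 567.04 K.
T_m = 438 °F → (438 − 32) × 5/9 = 225.56 °C = 498.71 K.
Heat entering the second stage: Q_m = Q_H·(T_m/T_H) = 269 × 498.71/567.04 = 237 J.
Second-stage efficiency η₂ = 1 − T_C/T_m = 1 − 308.00/498.71 = 0.3824, so W₂ = η₂·Q_m = 90.5 J.

W₂ ≈ 90.5 J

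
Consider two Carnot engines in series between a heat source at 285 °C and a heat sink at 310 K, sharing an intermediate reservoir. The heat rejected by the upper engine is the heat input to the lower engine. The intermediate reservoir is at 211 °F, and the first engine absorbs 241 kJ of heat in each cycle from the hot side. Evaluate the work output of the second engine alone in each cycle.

T_H = 285 °C → 285 + 273.15 = 558.15 K.
T_m = 211 °F → (211 − 32) × 5/9 = 99.44 °C = 372.59 K.
Heat entering the second stage: Q_m = Q_H·(T_m/T_H) = 241 × 372.59/558.15 = 161 kJ.
Second-stage efficiency η₂ = 1 − T_C/T_m = 1 − 310.00/372.59 = 0.1680, so W₂ = η₂·Q_m = 27.0 kJ.

W₂ ≈ 27.0 kJ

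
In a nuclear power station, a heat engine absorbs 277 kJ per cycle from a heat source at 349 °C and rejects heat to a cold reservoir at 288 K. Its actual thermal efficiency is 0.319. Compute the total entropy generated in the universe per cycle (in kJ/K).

T_H = 349 °C → 349 + 273.15 = 622.15 K.
W = η·Q_H = 0.319 × 277 = 88.36 kJ, so Q_C = Q_H − W = 188.6 kJ.
Reservoir entropy changes: ΔS_H = −Q_H/T_H = −277/622.15 = -0.4452 kJ/K and ΔS_C = +Q_C/T_C = 188.6/288.00 = 0.6550 kJ/K.
ΔS_univ = −Q_H/T_H + Q_C/T_C = 0.210 kJ/K (> 0, since η = 0.319 < η_Carnot = 0.537).

ΔS_univ ≈ 0.210 kJ/K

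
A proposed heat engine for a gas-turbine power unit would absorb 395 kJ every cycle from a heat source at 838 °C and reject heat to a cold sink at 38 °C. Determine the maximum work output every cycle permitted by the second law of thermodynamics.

T_H = 838 °C → 838 + 273.15 = 1111.15 K.
T_C = 38 °C → 38 + 273.15 = 311.15 K.
The upper bound on efficiency is η_max = 1 − T_C/T_H = 1 − 311.15/1111.15 = 0.7200.
W_max = η_max · Q_H = 0.7200 × 395 = 284.4 kJ.

W_max ≈ 284.4 kJ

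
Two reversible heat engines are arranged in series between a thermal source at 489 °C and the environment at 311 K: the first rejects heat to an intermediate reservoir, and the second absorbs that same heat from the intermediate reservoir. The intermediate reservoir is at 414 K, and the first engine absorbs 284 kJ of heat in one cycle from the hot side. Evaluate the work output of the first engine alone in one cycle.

W₁ ≈ 130 kJ

T_H = 489 °C → 489 + 273.15 = 762.15 K.
First-stage efficiency η₁ = 1 − T_m/T_H = 1 − 414.00/762.15 = 0.4568.
W₁ = η₁·Q_H = 0.4568 × 284 = 130 kJ.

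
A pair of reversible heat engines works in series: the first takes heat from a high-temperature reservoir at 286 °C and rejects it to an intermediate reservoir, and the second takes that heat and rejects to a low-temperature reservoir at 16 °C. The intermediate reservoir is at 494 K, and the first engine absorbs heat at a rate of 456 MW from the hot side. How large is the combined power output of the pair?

T_H = 286 °C → 286 + 273.15 = 559.15 K.
T_C = 16 °C → 16 + 273.15 = 289.15 K.
Two reversible stages in series are equivalent to a single Carnot engine between T_H and T_C, so η_total = 1 − T_C/T_H = 1 − 289.15/559.15 = 0.4829.
W_total = η_total · Q_H = 0.4829 × 456 = 220 MW.

Ẇ_total ≈ 220 MW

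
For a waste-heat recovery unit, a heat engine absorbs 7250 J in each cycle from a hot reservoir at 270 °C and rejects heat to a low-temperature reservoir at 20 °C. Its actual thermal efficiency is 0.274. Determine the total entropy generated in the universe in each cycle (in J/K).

ΔS_univ ≈ 4.607 J/K

T_H = 270 °C → 270 + 273.15 = 543.15 K.
T_C = 20 °C → 20 + 273.15 = 293.15 K.
W = η·Q_H = 0.274 × 7250 = 1987 J, so Q_C = Q_H − W = 5264 J.
The hot reservoir loses entropy Q_H/T_H = 7250/543.15 = 13.35 J/K; the cold reservoir gains Q_C/T_C = 5264/293.15 = 17.95 J/K.
ΔS_univ = −Q_H/T_H + Q_C/T_C = 4.607 J/K (> 0, since η = 0.274 < η_Carnot = 0.460).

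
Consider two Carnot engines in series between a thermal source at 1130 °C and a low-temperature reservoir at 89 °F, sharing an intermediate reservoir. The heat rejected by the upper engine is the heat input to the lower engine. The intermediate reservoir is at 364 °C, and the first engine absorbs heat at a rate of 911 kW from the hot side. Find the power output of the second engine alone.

T_H = 1130 °C → 1130 + 273.15 = 1403.15 K.
T_C = 89 °F → (89 − 32) × 5/9 = 31.67 °C = 304.82 K.
T_m = 364 °C → 364 + 273.15 = 637.15 K.
Heat entering the second stage: Q_m = Q_H·(T_m/T_H) = 911 × 637.15/1403.15 = 413.7 kW.
Second-stage efficiency η₂ = 1 − T_C/T_m = 1 − 304.82/637.15 = 0.5216, so W₂ = η₂·Q_m = 215.8 kW.

Ẇ₂ ≈ 215.8 kW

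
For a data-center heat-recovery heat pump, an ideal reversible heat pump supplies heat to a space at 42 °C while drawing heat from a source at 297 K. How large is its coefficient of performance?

T_H = 42 °C → 42 + 273.15 = 315.15 K.
The Carnot heat-pump COP is COP_HP = T_H/(T_H − T_C) = 315.15/(315.15 − 297.00) = 17.4.

COP_HP ≈ 17.4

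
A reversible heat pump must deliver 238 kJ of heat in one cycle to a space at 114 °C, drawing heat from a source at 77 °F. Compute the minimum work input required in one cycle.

W_in ≈ 54.7 kJ

T_H = 114 °C → 114 + 273.15 = 387.15 K.
T_C = 77 °F → (77 − 32) × 5/9 = 25.00 °C = 298.15 K.
The Carnot heat-pump COP is COP_HP = T_H/(T_H − T_C) = 387.15/89.00 = 4.3500.
W = Q_H/COP_HP = 238/4.3500 = 54.7 kJ.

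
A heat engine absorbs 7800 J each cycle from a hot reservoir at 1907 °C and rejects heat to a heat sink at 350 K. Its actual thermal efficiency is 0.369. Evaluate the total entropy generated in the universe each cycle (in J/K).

ΔS_univ ≈ 10.5 J/K

T_H = 1907 °C → 1907 + 273.15 = 2180.15 K.
W = η·Q_H = 0.369 × 7800 = 2878 J, so Q_C = Q_H − W = 4922 J.
Entropy balance on the reservoirs: −Q_H/T_H = -3.578 J/K, +Q_C/T_C = 14.06 J/K.
ΔS_univ = −Q_H/T_H + Q_C/T_C = 10.5 J/K (> 0, since η = 0.369 < η_Carnot = 0.839).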